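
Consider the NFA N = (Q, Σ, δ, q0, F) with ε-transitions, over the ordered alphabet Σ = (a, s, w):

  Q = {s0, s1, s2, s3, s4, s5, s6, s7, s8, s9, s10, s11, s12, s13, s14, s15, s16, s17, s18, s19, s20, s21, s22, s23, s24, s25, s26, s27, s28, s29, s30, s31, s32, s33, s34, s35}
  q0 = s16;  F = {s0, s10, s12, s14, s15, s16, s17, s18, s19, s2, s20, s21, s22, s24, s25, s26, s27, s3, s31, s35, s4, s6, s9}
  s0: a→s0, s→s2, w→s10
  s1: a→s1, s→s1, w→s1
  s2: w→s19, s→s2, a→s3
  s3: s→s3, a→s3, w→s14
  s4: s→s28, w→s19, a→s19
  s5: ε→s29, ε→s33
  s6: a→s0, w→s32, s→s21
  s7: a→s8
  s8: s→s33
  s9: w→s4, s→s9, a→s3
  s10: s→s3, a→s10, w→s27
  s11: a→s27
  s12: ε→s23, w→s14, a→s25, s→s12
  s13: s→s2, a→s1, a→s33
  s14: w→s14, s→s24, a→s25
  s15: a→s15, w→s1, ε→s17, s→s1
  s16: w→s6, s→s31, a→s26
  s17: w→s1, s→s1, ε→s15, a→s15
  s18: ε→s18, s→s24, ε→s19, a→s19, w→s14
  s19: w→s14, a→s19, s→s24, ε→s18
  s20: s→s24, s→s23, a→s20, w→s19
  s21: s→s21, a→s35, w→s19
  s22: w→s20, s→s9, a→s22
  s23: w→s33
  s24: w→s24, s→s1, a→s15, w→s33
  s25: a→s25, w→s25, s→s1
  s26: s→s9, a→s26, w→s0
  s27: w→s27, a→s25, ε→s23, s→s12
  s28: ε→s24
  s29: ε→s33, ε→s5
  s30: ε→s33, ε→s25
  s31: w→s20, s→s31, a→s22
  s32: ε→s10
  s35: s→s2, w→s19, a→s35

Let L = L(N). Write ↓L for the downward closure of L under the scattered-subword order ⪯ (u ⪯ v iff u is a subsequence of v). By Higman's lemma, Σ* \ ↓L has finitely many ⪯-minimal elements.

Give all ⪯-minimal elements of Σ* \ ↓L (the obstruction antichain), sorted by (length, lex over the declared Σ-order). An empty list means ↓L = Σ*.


|Q|=36, |F|=23, |δ|=96 (15 ε).
min D↑ (22 st, q0=0, F={19}): 0:a→1,s→2,w→3 1:a→1,s→4,w→5 2:a→6,s→2,w→7 3:a→5,s→8,w→9 4:a→10,s→4,w→11 5:a→5,s→12,w→9 6:a→6,s→4,w→7 7:a→7,s→13,w→14 8:a→15,s→8,w→14 9:a→9,s→10,w→16 10:a→10,s→10,w→17 11:a→14,s→13,w→14 12:a→10,s→12,w→14 13:a→18,s→19,w→13 14:a→14,s→13,w→17 15:a→15,s→12,w→14 16:a→20,s→21,w→16 17:a→20,s→13,w→17 18:a→18,s→19,w→19 19:a→19,s→19,w→19 20:a→20,s→19,w→20 21:a→20,s→21,w→17.
'swss': |S_i|=[28, 21, 13, 7, 1] end={s1} rej; 4/4 deletions ∈↓L.
'swsaw': N↓-sim [28, 21, 13, 7, 3, 1] end={s1} — reject; 5/5 deletions ∈↓L.
'wwwas': N↓-sim [28, 23, 15, 10, 4, 1] end={s1} rej; 5/5 single-dels accept.
'asawas': run [28, 23, 16, 10, 7, 4, 1] end={s1} ∉↓L; 6/6 single-dels accept.
4 words, ⪯-incomp.

A = [swss, swsaw, wwwas, asawas].


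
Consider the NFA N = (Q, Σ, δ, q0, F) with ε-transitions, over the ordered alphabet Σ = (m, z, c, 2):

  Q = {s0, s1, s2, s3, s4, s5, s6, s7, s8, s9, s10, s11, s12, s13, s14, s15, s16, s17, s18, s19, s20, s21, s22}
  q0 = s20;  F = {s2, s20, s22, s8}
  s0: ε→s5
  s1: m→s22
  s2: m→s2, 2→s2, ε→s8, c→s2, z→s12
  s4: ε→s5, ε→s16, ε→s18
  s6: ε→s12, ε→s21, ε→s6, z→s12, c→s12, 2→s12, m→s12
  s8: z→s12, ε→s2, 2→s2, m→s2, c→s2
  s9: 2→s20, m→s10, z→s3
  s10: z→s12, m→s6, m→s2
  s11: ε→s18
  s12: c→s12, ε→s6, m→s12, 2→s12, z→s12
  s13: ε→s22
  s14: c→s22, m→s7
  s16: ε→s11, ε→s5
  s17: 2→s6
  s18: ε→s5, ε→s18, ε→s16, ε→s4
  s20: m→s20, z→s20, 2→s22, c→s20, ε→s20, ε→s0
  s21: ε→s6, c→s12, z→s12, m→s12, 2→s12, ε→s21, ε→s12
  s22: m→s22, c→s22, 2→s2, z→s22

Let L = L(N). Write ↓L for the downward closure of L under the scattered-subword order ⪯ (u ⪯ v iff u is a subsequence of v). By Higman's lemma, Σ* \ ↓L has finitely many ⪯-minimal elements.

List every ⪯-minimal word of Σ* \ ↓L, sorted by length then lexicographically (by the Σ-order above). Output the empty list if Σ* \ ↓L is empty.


|Q|=23, |F|=4, |δ|=61 (23 ε).
min D↑ (4 st, q0=0, F={3}): 0:m→0,z→0,c→0,2→1 1:m→1,z→1,c→1,2→2 2:m→2,z→3,c→2,2→2 3:m→3,z→3,c→3,2→3.
'22z': run [9, 6, 5, 3] end={s12,s21,s6} — reject; 3/3 deletions ∈↓L.
1 words, ⪯-incomp.

min(Σ*\↓L) = [22z].


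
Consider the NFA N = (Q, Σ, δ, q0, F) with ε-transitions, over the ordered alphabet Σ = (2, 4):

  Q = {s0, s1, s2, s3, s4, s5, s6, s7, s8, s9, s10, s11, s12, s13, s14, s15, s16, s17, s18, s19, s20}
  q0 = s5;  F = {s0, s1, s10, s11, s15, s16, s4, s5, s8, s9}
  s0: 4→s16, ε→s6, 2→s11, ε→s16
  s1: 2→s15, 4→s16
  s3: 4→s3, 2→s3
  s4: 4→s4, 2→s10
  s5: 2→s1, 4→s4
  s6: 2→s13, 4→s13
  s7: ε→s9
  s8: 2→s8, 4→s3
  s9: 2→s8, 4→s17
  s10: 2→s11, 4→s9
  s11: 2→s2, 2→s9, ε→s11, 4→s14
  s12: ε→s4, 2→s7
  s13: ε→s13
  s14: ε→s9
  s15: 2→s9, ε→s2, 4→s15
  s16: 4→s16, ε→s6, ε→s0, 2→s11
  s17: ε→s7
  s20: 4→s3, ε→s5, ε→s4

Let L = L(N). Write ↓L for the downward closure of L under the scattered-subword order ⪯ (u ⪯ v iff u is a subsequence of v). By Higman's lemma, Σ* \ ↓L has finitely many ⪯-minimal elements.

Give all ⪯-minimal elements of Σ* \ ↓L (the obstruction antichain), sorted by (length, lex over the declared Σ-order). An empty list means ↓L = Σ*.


Antichain: [22224, 42424].

|Q|=21, |F|=10, |δ|=40 (13 ε).
min D↑ (10 st, q0=0, F={9}): 0:2→1,4→2 1:2→3,4→4 2:2→5,4→2 3:2→6,4→3 4:2→7,4→4 5:2→7,4→6 6:2→8,4→6 7:2→6,4→6 8:2→8,4→9 9:2→9,4→9 [Hopcroft].
'22224': N↓-sim [17, 15, 10, 6, 2, 1] end={s3} rej; 5/5 single-dels accept.
'42424': |S_i|=[17, 15, 10, 6, 2, 1] end={s3} ∉↓L; 5/5 deletions ∈↓L.
2 minimals (antichain).


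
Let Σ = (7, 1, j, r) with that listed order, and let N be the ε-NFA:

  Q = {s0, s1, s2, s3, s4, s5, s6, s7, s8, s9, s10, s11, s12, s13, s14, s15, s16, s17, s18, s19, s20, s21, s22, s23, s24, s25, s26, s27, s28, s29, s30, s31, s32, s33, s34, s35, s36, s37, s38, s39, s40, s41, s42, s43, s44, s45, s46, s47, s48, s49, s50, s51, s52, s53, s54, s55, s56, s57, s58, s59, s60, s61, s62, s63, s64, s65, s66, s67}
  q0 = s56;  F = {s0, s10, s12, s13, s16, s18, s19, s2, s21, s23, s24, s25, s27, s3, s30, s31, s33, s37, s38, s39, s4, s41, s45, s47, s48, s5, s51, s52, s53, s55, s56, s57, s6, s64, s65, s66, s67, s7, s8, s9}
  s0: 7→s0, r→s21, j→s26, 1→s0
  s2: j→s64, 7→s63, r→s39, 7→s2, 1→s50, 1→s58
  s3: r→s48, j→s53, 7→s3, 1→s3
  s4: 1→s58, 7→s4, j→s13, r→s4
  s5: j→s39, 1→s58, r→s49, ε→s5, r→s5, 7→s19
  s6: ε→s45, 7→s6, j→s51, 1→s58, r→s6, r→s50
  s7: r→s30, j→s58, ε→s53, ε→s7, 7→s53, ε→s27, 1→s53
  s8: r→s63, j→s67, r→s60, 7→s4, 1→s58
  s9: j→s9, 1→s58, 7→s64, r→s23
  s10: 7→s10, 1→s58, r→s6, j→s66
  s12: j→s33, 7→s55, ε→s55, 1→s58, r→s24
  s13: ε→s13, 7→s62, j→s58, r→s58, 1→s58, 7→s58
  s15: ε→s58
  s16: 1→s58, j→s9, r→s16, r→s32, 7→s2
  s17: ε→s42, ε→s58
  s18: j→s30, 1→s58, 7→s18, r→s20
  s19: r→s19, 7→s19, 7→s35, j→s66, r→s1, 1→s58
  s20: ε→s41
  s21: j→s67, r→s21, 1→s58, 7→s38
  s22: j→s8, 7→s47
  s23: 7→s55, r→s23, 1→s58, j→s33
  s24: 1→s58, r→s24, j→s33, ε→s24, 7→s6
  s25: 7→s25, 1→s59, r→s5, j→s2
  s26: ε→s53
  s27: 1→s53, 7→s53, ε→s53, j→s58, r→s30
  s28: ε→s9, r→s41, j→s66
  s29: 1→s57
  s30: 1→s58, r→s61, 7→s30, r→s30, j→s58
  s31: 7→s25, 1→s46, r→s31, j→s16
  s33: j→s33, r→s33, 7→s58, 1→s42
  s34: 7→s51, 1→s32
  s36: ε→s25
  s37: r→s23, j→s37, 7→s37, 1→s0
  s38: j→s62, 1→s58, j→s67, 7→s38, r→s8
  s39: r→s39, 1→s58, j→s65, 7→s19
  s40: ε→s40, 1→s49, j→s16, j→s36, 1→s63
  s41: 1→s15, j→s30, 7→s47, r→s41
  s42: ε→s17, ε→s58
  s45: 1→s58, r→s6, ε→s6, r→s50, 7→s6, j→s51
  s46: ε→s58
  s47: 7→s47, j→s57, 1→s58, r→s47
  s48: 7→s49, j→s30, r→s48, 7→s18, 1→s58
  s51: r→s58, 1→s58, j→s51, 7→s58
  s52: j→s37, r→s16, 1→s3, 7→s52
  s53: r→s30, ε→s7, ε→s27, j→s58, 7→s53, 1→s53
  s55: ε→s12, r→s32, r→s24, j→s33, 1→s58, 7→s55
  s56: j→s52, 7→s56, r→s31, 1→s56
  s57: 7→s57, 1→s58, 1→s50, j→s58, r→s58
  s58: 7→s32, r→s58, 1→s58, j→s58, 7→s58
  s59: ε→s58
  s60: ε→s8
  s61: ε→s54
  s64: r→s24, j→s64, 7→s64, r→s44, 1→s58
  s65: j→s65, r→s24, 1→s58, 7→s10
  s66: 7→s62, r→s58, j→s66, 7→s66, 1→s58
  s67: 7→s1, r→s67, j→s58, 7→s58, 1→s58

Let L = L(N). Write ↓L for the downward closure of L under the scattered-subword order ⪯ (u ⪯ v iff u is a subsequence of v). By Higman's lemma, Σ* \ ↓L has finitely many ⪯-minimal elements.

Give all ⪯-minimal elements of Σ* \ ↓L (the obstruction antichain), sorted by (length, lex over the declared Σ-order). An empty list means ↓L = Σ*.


|Q|=68, |F|=40, |δ|=221 (27 ε).
min D↑ (37 st, q0=0, F={7}): 0:7→0,1→0,j→1,r→2 1:7→1,1→3,j→4,r→5 2:7→6,1→7,j→5,r→2 3:7→3,1→3,j→8,r→9 4:7→4,1→10,j→4,r→11 5:7→12,1→7,j→13,r→5 6:7→6,1→7,j→12,r→14 7:7→7,1→7,j→7,r→7 8:7→8,1→8,j→7,r→15 9:7→16,1→7,j→15,r→9 10:7→10,1→10,j→8,r→17 11:7→18,1→7,j→19,r→11 12:7→12,1→7,j→20,r→21 13:7→20,1→7,j→13,r→11 14:7→22,1→7,j→21,r→14 15:7→15,1→7,j→7,r→15 16:7→16,1→7,j→15,r→23 17:7→24,1→7,j→25,r→17 18:7→18,1→7,j→19,r→26 19:7→7,1→7,j→19,r→19 20:7→20,1→7,j→20,r→26 21:7→22,1→7,j→27,r→21 22:7→22,1→7,j→28,r→22 23:7→29,1→7,j→15,r→23 24:7→24,1→7,j→25,r→30 25:7→7,1→7,j→7,r→25 26:7→31,1→7,j→19,r→26 27:7→32,1→7,j→27,r→26 28:7→28,1→7,j→28,r→7 29:7→29,1→7,j→33,r→29 30:7→34,1→7,j→25,r→30 31:7→31,1→7,j→35,r→31 32:7→32,1→7,j→28,r→31 33:7→33,1→7,j→7,r→7 34:7→34,1→7,j→36,r→34 35:7→7,1→7,j→35,r→7 36:7→7,1→7,j→7,r→7 [Hopcroft].
'r1': |S_i|=[59, 50, 8] end={s15,s17,s32,s42,s46,s50,s58,s59} ∉↓L; 2/2 single-dels accept.
'j1jj': run [59, 53, 32, 15, 2] end={s32,s58} ∉↓L; 4/4 deletions ∈↓L.
'jjrj7': |S_i|=[59, 53, 39, 27, 10, 4] end={s1,s32,s58,s62} rej; 5/5 deletions ∈↓L.
'r7r7jr': run [59, 50, 43, 35, 19, 8, 2] end={s32,s58} rej; 6/6 deletions ∈↓L.
4 minimals (antichain).

A = [r1, j1jj, jjrj7, r7r7jr].


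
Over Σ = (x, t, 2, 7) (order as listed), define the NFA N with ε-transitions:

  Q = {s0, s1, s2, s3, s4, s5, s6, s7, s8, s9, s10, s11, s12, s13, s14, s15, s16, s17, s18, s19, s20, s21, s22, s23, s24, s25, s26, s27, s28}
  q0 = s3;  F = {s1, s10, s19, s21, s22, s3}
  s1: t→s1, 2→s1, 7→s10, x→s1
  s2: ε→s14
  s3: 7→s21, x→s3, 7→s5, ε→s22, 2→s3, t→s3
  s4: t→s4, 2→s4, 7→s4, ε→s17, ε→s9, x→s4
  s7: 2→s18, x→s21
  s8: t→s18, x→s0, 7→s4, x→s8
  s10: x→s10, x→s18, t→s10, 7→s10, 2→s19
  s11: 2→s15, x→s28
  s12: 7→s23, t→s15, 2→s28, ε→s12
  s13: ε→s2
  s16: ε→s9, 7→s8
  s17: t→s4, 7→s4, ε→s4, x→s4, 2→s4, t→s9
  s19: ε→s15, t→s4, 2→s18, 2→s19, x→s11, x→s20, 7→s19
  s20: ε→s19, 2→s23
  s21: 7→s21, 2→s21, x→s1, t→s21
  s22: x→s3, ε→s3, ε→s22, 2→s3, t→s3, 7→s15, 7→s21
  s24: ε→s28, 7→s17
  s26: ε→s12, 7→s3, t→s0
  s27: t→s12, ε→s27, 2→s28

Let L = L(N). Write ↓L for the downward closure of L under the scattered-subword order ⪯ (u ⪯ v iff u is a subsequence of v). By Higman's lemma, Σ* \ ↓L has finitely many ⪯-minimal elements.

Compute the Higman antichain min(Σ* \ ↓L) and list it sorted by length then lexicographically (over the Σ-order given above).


min(Σ*\↓L) = [7x72t].

|Q|=29, |F|=6, |δ|=71 (15 ε).
min D↑ (6 st, q0=0, F={5}): 0:x→0,t→0,2→0,7→1 1:x→2,t→1,2→1,7→1 2:x→2,t→2,2→2,7→3 3:x→3,t→3,2→4,7→3 4:x→4,t→5,2→4,7→4 5:x→5,t→5,2→5,7→5 [Hopcroft].
'7x72t': N↓-sim [16, 14, 12, 11, 10, 3] end={s17,s4,s9} rej; 5/5 deletions ∈↓L.
1 obstructions.


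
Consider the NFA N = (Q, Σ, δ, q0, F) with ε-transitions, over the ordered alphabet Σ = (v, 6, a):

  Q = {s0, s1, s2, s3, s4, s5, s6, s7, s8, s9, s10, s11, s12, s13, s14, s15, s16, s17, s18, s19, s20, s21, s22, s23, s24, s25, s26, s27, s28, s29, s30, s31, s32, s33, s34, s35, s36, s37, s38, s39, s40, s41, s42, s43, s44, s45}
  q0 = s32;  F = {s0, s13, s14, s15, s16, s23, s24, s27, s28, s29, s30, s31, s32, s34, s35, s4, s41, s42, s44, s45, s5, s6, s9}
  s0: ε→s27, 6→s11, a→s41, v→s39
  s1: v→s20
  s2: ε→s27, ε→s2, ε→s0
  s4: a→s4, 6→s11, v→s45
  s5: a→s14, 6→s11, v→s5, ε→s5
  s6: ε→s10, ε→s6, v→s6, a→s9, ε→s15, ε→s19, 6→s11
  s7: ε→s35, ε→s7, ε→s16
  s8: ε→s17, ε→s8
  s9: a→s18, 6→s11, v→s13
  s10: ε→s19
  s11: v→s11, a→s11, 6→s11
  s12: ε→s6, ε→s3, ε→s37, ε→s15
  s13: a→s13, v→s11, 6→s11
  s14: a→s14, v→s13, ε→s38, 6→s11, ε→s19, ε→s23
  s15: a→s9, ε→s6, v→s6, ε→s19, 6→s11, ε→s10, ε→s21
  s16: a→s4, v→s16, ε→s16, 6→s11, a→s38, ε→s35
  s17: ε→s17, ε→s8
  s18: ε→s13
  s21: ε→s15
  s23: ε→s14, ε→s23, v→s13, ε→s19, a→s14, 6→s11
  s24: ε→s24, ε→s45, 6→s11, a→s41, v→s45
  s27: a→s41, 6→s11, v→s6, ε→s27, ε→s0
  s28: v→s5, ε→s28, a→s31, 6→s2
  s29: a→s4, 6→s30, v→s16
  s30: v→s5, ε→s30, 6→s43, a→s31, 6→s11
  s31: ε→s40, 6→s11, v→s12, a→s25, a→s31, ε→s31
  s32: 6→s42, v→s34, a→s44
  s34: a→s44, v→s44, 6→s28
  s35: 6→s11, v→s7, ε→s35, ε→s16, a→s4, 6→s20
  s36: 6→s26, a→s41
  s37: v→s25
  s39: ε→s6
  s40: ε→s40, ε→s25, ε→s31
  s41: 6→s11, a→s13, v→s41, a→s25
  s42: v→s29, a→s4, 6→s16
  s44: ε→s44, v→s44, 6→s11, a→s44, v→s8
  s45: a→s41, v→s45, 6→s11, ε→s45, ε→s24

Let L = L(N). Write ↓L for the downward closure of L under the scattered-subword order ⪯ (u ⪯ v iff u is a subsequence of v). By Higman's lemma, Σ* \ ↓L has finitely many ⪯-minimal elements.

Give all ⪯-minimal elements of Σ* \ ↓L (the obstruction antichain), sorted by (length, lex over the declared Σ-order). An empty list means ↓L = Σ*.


|Q|=46, |F|=23, |δ|=134 (52 ε).
min D↑ (19 st, q0=0, F={8}): 0:v→1,6→2,a→3 1:v→3,6→4,a→3 2:v→5,6→6,a→7 3:v→3,6→8,a→3 4:v→9,6→10,a→11 5:v→6,6→12,a→7 6:v→6,6→8,a→7 7:v→13,6→8,a→7 8:v→8,6→8,a→8 9:v→9,6→8,a→14 10:v→15,6→8,a→16 11:v→15,6→8,a→11 12:v→9,6→8,a→11 13:v→13,6→8,a→16 14:v→17,6→8,a→14 15:v→15,6→8,a→18 16:v→16,6→8,a→17 17:v→8,6→8,a→17 18:v→17,6→8,a→17.
'a6': N↓-sim [41, 25, 1] end={s11} rej; 2/2 deletions ∈↓L.
'vv6': |S_i|=[41, 39, 29, 2] end={s11,s20} — reject; 3/3 single-dels accept.
'666': run [41, 36, 33, 3] end={s11,s20,s43} rej; 3/3 deletions ∈↓L.
'v6vavv': run [41, 39, 28, 19, 9, 2, 1] end={s11} ∉↓L; 6/6 del acc.
'v66aav': |S_i|=[41, 39, 28, 16, 6, 4, 1] end={s11} — reject; 6/6 single-dels accept.
'6avaav': |S_i|=[41, 36, 22, 16, 6, 4, 1] end={s11} — reject; 6/6 single-dels accept.
6 words, ⪯-incomp.

A = [a6, vv6, 666, v6vavv, v66aav, 6avaav].


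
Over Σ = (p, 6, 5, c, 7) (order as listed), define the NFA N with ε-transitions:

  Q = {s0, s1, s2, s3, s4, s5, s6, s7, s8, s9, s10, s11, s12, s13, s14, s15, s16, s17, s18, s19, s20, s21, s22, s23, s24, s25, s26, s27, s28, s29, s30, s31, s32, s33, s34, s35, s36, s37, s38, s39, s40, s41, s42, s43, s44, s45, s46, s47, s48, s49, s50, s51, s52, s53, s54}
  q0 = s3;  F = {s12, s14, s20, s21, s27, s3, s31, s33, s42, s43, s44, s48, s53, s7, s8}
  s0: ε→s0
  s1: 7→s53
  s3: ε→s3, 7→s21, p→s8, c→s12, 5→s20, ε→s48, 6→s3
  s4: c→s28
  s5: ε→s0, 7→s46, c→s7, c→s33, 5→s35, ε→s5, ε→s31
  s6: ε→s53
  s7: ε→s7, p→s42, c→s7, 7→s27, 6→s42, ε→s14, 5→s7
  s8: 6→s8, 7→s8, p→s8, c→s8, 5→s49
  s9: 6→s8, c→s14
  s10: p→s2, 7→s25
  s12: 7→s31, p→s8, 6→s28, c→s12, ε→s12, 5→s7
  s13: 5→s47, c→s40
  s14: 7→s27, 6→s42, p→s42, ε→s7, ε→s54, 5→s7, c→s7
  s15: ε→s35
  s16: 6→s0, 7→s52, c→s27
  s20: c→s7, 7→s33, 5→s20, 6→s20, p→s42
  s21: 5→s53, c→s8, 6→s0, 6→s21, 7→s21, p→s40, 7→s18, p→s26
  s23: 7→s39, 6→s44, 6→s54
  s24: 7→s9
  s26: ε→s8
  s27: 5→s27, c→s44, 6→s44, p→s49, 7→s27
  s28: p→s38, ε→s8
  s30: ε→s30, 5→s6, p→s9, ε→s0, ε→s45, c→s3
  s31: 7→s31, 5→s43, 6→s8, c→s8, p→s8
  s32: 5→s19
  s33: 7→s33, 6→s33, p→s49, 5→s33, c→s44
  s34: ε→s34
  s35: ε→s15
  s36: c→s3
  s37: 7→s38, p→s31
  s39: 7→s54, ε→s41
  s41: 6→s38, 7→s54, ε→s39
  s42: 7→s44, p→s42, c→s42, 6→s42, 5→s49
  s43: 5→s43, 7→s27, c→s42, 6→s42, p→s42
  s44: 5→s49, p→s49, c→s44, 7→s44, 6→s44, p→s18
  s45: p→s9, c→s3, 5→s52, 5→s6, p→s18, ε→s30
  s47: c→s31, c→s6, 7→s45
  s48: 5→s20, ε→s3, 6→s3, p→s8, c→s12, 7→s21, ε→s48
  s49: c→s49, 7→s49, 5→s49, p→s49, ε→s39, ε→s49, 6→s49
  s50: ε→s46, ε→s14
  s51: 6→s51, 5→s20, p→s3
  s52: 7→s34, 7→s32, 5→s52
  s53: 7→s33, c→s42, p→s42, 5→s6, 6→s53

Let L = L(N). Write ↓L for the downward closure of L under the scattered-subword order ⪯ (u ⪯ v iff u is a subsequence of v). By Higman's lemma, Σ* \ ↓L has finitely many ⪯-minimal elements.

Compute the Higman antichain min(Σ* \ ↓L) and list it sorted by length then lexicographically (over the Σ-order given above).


A = [p5, 57p, c65, 7c5].

|Q|=55, |F|=15, |δ|=157 (29 ε).
min D↑ (14 st, q0=0, F={5}): 0:p→1,6→0,5→2,c→3,7→4 1:p→1,6→1,5→5,c→1,7→1 2:p→6,6→2,5→2,c→7,7→8 3:p→1,6→1,5→7,c→3,7→9 4:p→1,6→4,5→10,c→1,7→4 5:p→5,6→5,5→5,c→5,7→5 6:p→6,6→6,5→5,c→6,7→11 7:p→6,6→6,5→7,c→7,7→12 8:p→5,6→8,5→8,c→11,7→8 9:p→1,6→1,5→13,c→1,7→9 10:p→6,6→10,5→10,c→6,7→8 11:p→5,6→11,5→5,c→11,7→11 12:p→5,6→11,5→12,c→11,7→12 13:p→6,6→6,5→13,c→6,7→12 (ε-aug+det+¬).
'p5': run [26, 11, 5] end={s38,s39,s41,s49,s54} — reject; 2/2 single-dels accept.
'57p': run [26, 16, 9, 6] end={s18,s38,s39,s41,s49,s54} — reject; 3/3 del acc.
'c65': N↓-sim [26, 16, 10, 5] end={s38,s39,s41,s49,s54} ∉↓L; 3/3 single-dels accept.
'7c5': |S_i|=[26, 19, 9, 5] end={s38,s39,s41,s49,s54} ∉↓L; 3/3 del acc.
4 obstructions.


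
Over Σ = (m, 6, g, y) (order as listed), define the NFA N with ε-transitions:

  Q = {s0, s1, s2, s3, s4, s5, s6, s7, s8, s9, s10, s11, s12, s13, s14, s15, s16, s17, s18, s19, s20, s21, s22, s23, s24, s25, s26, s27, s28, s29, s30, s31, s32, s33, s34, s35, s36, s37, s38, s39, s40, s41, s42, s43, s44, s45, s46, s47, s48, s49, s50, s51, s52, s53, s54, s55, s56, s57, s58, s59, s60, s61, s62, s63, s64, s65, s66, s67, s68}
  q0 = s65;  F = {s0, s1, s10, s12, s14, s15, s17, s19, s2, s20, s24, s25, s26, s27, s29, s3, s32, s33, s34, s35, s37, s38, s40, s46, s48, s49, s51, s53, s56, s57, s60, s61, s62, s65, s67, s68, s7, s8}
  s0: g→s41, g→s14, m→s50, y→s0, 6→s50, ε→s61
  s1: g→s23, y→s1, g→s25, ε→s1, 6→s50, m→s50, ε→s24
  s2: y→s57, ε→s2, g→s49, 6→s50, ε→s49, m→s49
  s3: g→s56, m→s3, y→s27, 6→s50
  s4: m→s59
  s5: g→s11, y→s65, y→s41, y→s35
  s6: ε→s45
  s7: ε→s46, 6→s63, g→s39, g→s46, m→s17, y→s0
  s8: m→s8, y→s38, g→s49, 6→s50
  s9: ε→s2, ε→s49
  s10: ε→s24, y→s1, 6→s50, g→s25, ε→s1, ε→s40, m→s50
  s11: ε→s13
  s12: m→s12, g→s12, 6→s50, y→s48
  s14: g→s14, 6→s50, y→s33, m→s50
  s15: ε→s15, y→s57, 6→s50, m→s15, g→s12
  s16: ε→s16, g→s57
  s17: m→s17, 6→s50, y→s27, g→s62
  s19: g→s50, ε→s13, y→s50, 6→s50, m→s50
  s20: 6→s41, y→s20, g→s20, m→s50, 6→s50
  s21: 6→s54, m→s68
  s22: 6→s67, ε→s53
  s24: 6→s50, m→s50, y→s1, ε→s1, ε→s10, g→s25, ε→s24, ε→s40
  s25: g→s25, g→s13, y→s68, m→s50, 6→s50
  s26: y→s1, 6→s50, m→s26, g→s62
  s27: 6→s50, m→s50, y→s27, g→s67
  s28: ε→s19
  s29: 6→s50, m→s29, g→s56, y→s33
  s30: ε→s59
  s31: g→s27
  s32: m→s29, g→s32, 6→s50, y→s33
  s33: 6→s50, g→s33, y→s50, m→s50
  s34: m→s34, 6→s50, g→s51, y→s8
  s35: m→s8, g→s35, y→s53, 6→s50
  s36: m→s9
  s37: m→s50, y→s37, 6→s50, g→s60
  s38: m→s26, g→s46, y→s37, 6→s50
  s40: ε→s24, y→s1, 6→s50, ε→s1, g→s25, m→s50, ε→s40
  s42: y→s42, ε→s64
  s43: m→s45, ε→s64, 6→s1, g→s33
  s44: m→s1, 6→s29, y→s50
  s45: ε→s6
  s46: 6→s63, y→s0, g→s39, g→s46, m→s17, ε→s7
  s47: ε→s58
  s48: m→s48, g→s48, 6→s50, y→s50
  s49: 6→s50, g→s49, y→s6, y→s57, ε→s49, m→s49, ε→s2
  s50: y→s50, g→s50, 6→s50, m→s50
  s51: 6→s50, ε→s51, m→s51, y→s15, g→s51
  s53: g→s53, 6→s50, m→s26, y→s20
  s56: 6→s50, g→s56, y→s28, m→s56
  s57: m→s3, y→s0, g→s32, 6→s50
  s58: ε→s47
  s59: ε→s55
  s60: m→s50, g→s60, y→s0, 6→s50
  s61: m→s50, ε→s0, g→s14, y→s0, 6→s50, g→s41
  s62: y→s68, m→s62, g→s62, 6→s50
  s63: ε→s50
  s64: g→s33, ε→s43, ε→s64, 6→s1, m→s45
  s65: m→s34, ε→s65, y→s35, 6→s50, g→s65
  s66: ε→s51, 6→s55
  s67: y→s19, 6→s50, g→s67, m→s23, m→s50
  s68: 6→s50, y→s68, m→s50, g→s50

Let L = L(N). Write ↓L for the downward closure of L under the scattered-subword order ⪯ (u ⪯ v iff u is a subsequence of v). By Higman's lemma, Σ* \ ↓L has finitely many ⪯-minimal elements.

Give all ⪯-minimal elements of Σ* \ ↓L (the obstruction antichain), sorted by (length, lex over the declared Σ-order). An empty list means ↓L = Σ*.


|Q|=69, |F|=38, |δ|=229 (42 ε).
min D↑ (33 st, q0=0, F={2}): 0:m→1,6→2,g→0,y→3 1:m→1,6→2,g→4,y→5 2:m→2,6→2,g→2,y→2 3:m→5,6→2,g→3,y→6 4:m→4,6→2,g→4,y→7 5:m→5,6→2,g→8,y→9 6:m→10,6→2,g→6,y→11 7:m→7,6→2,g→12,y→13 8:m→8,6→2,g→8,y→13 9:m→10,6→2,g→14,y→15 10:m→10,6→2,g→16,y→17 11:m→2,6→2,g→11,y→11 12:m→12,6→2,g→12,y→18 13:m→19,6→2,g→20,y→21 14:m→22,6→2,g→14,y→21 15:m→2,6→2,g→23,y→15 16:m→16,6→2,g→16,y→24 17:m→2,6→2,g→25,y→17 18:m→18,6→2,g→18,y→2 19:m→19,6→2,g→26,y→27 20:m→28,6→2,g→20,y→29 21:m→2,6→2,g→30,y→21 22:m→22,6→2,g→16,y→27 23:m→2,6→2,g→23,y→21 24:m→2,6→2,g→2,y→24 25:m→2,6→2,g→25,y→24 26:m→26,6→2,g→26,y→31 27:m→2,6→2,g→32,y→27 28:m→28,6→2,g→26,y→29 29:m→2,6→2,g→29,y→2 30:m→2,6→2,g→30,y→29 31:m→2,6→2,g→2,y→2 32:m→2,6→2,g→32,y→31 (ε-aug+det+¬).
'6': N↓-sim [47, 3] end={s41,s50,s63} rej; 1/1 del acc.
'yyym': N↓-sim [47, 44, 38, 21, 2] end={s23,s50} ∉↓L; 4/4 single-dels accept.
'mgygyy': N↓-sim [47, 43, 34, 23, 14, 6, 1] end={s50} rej; 6/6 del acc.
'yymgyg': N↓-sim [47, 44, 38, 21, 12, 5, 1] end={s50} — reject; 6/6 del acc.
4 minimals (antichain).

min(Σ*\↓L) = [6, yyym, mgygyy, yymgyg].


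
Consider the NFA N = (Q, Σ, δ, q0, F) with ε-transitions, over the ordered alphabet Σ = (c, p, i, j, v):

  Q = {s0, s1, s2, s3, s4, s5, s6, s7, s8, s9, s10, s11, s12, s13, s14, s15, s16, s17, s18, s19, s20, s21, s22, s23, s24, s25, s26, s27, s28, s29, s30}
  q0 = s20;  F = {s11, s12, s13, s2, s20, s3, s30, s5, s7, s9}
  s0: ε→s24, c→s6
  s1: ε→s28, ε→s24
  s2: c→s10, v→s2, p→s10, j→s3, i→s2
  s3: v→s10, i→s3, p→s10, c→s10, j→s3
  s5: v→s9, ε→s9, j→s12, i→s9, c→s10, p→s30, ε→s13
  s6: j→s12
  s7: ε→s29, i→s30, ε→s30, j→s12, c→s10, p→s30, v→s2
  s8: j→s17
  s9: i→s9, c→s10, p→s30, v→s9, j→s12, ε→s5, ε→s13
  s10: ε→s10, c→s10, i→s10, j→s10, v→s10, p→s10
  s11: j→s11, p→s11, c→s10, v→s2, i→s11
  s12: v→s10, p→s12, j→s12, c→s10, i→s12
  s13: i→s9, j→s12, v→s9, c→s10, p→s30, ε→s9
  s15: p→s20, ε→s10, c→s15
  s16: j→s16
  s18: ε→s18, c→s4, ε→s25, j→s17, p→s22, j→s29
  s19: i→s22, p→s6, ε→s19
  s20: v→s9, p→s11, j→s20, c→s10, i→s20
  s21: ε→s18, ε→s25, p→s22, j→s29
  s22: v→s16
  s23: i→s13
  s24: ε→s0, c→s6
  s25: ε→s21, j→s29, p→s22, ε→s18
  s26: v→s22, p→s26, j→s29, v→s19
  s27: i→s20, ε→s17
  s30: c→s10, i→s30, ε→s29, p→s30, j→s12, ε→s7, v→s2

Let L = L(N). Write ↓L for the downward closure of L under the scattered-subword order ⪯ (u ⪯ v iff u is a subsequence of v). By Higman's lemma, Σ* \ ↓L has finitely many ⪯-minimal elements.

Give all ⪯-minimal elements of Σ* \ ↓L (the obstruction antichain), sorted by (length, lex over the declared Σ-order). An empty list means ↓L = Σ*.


|Q|=31, |F|=10, |δ|=102 (23 ε).
min D↑ (8 st, q0=0, F={1}): 0:c→1,p→2,i→0,j→0,v→3 1:c→1,p→1,i→1,j→1,v→1 2:c→1,p→2,i→2,j→2,v→4 3:c→1,p→5,i→3,j→6,v→3 4:c→1,p→1,i→4,j→7,v→4 5:c→1,p→5,i→5,j→6,v→4 6:c→1,p→6,i→6,j→6,v→1 7:c→1,p→1,i→7,j→7,v→1.
'c': |S_i|=[12, 1] end={s10} rej; 1/1 deletions ∈↓L.
'pvp': N↓-sim [12, 8, 3, 1] end={s10} — reject; 3/3 single-dels accept.
'vjv': N↓-sim [12, 10, 3, 1] end={s10} — reject; 3/3 del acc.
3 words, ⪯-incomp.

A = [c, pvp, vjv].


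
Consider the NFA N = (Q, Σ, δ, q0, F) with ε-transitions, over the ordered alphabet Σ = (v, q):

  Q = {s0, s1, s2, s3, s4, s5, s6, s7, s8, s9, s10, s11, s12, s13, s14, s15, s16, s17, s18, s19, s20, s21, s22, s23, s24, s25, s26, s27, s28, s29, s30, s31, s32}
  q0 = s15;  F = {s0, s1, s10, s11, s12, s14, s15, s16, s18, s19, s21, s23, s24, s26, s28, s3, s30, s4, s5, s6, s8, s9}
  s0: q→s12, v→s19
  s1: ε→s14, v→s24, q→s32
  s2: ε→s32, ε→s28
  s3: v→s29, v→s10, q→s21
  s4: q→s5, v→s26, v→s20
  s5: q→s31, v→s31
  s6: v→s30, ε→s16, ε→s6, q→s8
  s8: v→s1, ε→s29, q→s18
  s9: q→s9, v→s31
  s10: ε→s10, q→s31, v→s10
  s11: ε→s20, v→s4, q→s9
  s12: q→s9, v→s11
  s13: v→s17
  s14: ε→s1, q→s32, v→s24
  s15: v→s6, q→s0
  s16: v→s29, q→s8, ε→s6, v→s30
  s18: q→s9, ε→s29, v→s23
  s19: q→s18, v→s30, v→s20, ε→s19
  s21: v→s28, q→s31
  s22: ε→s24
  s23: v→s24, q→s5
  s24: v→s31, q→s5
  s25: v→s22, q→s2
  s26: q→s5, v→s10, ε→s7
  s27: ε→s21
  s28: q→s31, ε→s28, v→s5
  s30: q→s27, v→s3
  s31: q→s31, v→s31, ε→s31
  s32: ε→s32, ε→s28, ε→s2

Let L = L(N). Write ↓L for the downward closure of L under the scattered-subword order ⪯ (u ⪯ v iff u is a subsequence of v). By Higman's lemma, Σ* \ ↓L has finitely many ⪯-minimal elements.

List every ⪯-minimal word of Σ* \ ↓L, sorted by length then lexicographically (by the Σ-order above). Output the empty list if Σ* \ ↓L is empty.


|Q|=33, |F|=22, |δ|=73 (20 ε).
min D↑ (21 st, q0=0, F={15}): 0:v→1,q→2 1:v→3,q→4 2:v→5,q→6 3:v→7,q→8 4:v→9,q→10 5:v→3,q→10 6:v→11,q→12 7:v→13,q→8 8:v→14,q→15 9:v→16,q→14 10:v→17,q→12 11:v→18,q→12 12:v→15,q→12 13:v→13,q→15 14:v→19,q→15 15:v→15,q→15 16:v→15,q→19 17:v→16,q→19 18:v→20,q→19 19:v→15,q→15 20:v→13,q→19 (ε-aug+det+¬).
'vvqq': |S_i|=[29, 26, 19, 7, 1] end={s31} — reject; 4/4 del acc.
'qqqv': |S_i|=[29, 26, 19, 3, 1] end={s31} — reject; 4/4 deletions ∈↓L.
'vvvvq': N↓-sim [29, 26, 19, 11, 5, 1] end={s31} rej; 5/5 del acc.
'vqvvv': run [29, 26, 15, 9, 3, 1] end={s31} rej; 5/5 del acc.
4 minimals (antichain).

Antichain: [vvqq, qqqv, vvvvq, vqvvv].


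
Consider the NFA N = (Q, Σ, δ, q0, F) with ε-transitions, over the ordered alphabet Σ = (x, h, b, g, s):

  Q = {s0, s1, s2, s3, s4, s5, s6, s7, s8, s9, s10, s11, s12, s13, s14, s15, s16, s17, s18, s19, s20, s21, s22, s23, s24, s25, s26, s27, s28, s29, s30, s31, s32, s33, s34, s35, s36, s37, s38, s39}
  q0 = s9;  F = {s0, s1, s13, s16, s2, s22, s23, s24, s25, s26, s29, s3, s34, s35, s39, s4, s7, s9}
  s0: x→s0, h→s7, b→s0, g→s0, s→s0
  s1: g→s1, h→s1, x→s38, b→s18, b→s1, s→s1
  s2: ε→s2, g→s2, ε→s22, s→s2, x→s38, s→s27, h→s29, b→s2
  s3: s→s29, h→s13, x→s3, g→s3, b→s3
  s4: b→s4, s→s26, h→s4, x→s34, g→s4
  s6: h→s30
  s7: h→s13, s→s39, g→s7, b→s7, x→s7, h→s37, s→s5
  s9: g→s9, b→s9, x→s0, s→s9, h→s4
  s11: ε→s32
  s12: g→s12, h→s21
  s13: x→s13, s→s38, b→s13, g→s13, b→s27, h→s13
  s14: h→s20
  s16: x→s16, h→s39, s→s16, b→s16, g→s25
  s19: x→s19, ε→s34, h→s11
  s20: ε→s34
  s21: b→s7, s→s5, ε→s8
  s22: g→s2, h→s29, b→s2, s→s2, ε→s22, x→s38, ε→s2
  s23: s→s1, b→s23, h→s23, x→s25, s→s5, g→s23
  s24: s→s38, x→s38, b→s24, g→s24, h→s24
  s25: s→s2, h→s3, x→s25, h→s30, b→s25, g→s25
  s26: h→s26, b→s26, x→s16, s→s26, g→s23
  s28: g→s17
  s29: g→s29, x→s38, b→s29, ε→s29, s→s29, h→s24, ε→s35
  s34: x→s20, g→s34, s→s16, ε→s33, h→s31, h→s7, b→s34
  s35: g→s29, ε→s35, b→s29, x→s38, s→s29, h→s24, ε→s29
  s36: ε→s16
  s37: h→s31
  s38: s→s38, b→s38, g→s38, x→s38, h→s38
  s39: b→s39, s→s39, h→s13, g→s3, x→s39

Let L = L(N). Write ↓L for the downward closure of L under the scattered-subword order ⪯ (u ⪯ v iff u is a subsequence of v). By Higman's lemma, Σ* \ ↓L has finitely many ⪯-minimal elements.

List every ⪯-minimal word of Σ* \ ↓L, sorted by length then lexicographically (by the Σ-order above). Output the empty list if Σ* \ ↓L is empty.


min(Σ*\↓L) = [xhhs, hsgsx].

|Q|=40, |F|=18, |δ|=127 (14 ε).
min D↑ (17 st, q0=0, F={10}): 0:x→1,h→2,b→0,g→0,s→0 1:x→1,h→3,b→1,g→1,s→1 2:x→4,h→2,b→2,g→2,s→5 3:x→3,h→6,b→3,g→3,s→7 4:x→4,h→3,b→4,g→4,s→8 5:x→8,h→5,b→5,g→9,s→5 6:x→6,h→6,b→6,g→6,s→10 7:x→7,h→6,b→7,g→11,s→7 8:x→8,h→7,b→8,g→12,s→8 9:x→12,h→9,b→9,g→9,s→13 10:x→10,h→10,b→10,g→10,s→10 11:x→11,h→6,b→11,g→11,s→14 12:x→12,h→11,b→12,g→12,s→15 13:x→10,h→13,b→13,g→13,s→13 14:x→10,h→16,b→14,g→14,s→14 15:x→10,h→14,b→15,g→15,s→15 16:x→10,h→16,b→16,g→16,s→10.
'xhhs': |S_i|=[27, 21, 13, 6, 1] end={s38} ∉↓L; 4/4 deletions ∈↓L.
'hsgsx': run [27, 25, 18, 15, 10, 1] end={s38} — reject; 5/5 del acc.
2 obstructions.


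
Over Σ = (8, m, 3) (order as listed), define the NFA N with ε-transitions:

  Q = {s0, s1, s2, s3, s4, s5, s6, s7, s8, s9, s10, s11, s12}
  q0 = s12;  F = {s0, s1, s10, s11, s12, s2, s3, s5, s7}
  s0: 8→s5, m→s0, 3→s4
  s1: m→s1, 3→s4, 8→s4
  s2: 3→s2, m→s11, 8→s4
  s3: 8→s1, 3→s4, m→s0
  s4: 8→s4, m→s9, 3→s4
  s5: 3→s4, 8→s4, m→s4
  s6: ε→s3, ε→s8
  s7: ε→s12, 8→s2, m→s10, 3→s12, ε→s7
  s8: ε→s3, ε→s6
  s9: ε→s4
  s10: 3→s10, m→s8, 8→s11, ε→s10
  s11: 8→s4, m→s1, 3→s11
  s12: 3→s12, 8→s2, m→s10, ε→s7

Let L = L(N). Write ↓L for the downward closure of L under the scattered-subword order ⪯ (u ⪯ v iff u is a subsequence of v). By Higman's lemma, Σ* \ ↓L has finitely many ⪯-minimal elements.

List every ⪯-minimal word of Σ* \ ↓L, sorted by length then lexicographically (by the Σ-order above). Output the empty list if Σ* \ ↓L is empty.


|Q|=13, |F|=9, |δ|=39 (9 ε).
min D↑ (9 st, q0=0, F={3}): 0:8→1,m→2,3→0 1:8→3,m→4,3→1 2:8→4,m→5,3→2 3:8→3,m→3,3→3 4:8→3,m→6,3→4 5:8→6,m→7,3→3 6:8→3,m→6,3→3 7:8→8,m→7,3→3 8:8→3,m→3,3→3 (ε-aug+det+¬).
'88': N↓-sim [13, 6, 2] end={s4,s9} ∉↓L; 2/2 deletions ∈↓L.
'mm3': N↓-sim [13, 10, 8, 2] end={s4,s9} rej; 3/3 del acc.
'mmm8m': run [13, 10, 8, 5, 3, 2] end={s4,s9} rej; 5/5 del acc.
3 words, ⪯-incomp.

Antichain: [88, mm3, mmm8m].


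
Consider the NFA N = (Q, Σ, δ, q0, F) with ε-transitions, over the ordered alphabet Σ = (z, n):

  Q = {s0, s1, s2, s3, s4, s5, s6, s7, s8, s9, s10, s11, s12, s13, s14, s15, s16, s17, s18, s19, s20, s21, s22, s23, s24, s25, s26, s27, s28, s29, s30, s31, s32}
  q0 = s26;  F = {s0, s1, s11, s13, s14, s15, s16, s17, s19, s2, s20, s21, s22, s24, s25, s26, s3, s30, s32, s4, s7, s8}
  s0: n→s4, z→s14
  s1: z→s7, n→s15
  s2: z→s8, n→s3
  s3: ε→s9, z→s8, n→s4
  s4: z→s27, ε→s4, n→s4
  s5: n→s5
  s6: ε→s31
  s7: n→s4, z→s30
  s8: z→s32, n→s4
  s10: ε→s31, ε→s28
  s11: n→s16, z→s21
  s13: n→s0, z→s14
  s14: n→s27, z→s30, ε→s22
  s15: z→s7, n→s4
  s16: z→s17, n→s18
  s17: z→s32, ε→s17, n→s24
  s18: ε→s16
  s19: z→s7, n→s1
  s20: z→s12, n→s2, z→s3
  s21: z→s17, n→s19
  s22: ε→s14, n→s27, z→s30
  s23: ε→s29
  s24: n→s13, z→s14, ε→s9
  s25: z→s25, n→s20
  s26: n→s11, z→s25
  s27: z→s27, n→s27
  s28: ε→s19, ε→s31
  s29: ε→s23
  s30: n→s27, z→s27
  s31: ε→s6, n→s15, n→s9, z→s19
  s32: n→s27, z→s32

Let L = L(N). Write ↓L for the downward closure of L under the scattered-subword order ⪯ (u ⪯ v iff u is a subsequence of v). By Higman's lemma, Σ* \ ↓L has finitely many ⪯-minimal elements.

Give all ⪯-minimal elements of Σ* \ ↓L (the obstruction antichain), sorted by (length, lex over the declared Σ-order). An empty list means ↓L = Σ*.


Antichain: [znznz, nzzzn, nnzzn, znnnnz, nznzzz].

|Q|=33, |F|=22, |δ|=66 (15 ε).
min D↑ (22 st, q0=0, F={16}): 0:z→1,n→2 1:z→1,n→3 2:z→4,n→5 3:z→6,n→7 4:z→8,n→9 5:z→8,n→5 6:z→10,n→11 7:z→10,n→6 8:z→12,n→13 9:z→14,n→15 10:z→12,n→11 11:z→16,n→11 12:z→12,n→16 13:z→17,n→18 14:z→19,n→11 15:z→14,n→20 16:z→16,n→16 17:z→19,n→16 18:z→17,n→21 19:z→16,n→16 20:z→14,n→11 21:z→17,n→11 (ε-aug+det+¬).
'znznz': |S_i|=[26, 22, 19, 11, 2, 1] end={s27} rej; 5/5 deletions ∈↓L.
'nzzzn': run [26, 24, 19, 13, 5, 1] end={s27} — reject; 5/5 deletions ∈↓L.
'nnzzn': |S_i|=[26, 24, 20, 13, 5, 1] end={s27} rej; 5/5 del acc.
'znnnnz': |S_i|=[26, 22, 19, 15, 12, 2, 1] end={s27} — reject; 6/6 single-dels accept.
'nznzzz': run [26, 24, 19, 13, 6, 2, 1] end={s27} — reject; 6/6 single-dels accept.
5 obstructions.


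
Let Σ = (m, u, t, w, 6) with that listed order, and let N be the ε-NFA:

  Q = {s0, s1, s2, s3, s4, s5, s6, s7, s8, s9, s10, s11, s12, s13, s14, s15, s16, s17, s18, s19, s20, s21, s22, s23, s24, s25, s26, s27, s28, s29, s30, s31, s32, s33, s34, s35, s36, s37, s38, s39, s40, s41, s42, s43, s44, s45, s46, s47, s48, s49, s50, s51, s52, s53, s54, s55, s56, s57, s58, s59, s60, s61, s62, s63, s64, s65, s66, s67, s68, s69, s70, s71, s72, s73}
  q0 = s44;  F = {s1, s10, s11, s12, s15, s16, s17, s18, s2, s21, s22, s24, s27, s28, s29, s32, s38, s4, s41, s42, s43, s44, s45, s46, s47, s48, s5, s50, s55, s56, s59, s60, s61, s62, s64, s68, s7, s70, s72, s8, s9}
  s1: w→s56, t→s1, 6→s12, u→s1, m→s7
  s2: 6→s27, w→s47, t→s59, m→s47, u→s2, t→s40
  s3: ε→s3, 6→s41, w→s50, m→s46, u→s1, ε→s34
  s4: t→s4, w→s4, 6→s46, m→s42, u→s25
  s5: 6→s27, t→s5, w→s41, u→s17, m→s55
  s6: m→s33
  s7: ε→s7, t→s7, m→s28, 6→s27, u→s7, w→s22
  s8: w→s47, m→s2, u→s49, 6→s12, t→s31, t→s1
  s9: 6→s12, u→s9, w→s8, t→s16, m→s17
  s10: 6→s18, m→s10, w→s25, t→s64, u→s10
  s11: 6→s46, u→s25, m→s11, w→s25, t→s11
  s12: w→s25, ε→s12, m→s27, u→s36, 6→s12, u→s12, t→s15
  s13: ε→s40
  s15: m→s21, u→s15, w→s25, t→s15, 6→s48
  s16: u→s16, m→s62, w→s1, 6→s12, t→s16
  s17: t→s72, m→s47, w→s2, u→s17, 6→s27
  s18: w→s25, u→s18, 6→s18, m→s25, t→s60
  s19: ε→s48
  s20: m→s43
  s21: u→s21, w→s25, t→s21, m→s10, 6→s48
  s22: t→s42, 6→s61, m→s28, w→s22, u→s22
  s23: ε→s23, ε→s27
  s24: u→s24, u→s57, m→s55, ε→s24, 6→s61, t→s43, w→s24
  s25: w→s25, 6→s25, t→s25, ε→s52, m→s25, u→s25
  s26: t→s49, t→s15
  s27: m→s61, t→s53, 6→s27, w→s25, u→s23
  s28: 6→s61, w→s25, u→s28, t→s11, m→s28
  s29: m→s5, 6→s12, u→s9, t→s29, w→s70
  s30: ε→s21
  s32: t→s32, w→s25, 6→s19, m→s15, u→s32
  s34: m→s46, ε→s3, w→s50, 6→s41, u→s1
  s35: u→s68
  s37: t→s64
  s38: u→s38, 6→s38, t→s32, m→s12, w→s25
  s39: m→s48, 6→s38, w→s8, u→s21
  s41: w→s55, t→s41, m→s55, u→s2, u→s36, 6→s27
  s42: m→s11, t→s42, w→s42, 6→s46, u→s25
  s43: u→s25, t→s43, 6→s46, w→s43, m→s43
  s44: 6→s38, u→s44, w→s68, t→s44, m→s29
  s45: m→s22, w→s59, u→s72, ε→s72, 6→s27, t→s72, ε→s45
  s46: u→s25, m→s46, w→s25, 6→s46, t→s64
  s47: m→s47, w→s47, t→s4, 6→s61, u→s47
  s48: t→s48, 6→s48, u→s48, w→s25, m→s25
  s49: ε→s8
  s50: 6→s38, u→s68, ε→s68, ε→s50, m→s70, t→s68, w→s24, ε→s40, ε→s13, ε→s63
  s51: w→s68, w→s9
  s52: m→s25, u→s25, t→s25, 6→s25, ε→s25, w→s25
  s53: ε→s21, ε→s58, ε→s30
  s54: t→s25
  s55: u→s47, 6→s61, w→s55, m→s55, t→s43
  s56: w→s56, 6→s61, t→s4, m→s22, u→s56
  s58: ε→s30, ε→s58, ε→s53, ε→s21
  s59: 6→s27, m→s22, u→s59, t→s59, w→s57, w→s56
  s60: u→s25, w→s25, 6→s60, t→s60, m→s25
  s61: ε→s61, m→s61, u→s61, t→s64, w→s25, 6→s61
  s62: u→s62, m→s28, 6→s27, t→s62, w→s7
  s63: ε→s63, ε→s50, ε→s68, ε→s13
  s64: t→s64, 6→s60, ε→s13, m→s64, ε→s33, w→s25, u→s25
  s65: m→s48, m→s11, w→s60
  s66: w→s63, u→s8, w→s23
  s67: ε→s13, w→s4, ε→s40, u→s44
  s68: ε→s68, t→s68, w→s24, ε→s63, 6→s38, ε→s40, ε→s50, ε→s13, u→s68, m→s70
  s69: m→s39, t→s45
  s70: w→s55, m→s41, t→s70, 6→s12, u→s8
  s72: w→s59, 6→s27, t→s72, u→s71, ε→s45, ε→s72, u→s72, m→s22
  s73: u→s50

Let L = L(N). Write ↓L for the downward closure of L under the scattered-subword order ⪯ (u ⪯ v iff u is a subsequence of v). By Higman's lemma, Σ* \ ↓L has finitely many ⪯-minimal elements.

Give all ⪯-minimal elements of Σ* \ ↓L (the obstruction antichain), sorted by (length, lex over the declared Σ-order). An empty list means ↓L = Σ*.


|Q|=74, |F|=41, |δ|=298 (44 ε).
min D↑ (40 st, q0=0, F={10}): 0:m→1,u→0,t→0,w→2,6→3 1:m→4,u→5,t→1,w→6,6→7 2:m→6,u→2,t→2,w→8,6→3 3:m→7,u→3,t→9,w→10,6→3 4:m→11,u→12,t→4,w→13,6→14 5:m→12,u→5,t→15,w→16,6→7 6:m→13,u→16,t→6,w→11,6→7 7:m→14,u→7,t→17,w→10,6→7 8:m→11,u→8,t→18,w→8,6→19 9:m→17,u→9,t→9,w→10,6→20 10:m→10,u→10,t→10,w→10,6→10 11:m→11,u→21,t→18,w→11,6→19 12:m→21,u→12,t→22,w→23,6→14 13:m→11,u→23,t→13,w→11,6→14 14:m→19,u→14,t→24,w→10,6→14 15:m→25,u→15,t→15,w→26,6→7 16:m→23,u→16,t→26,w→21,6→7 17:m→24,u→17,t→17,w→10,6→20 18:m→18,u→10,t→18,w→18,6→27 19:m→19,u→19,t→28,w→10,6→19 20:m→10,u→20,t→20,w→10,6→20 21:m→21,u→21,t→29,w→21,6→19 22:m→30,u→22,t→22,w→31,6→14 23:m→21,u→23,t→31,w→21,6→14 24:m→32,u→24,t→24,w→10,6→20 25:m→33,u→25,t→25,w→34,6→14 26:m→34,u→26,t→26,w→35,6→7 27:m→27,u→10,t→28,w→10,6→27 28:m→28,u→10,t→28,w→10,6→36 29:m→37,u→10,t→29,w→29,6→27 30:m→33,u→30,t→37,w→30,6→19 31:m→30,u→31,t→31,w→35,6→14 32:m→32,u→32,t→28,w→10,6→38 33:m→33,u→33,t→39,w→10,6→19 34:m→33,u→34,t→34,w→30,6→14 35:m→30,u→35,t→29,w→35,6→19 36:m→10,u→10,t→36,w→10,6→36 37:m→39,u→10,t→37,w→37,6→27 38:m→10,u→38,t→36,w→10,6→38 39:m→39,u→10,t→39,w→10,6→27 (ε-aug+det+¬).
'6w': |S_i|=[57, 24, 2] end={s25,s52} — reject; 2/2 del acc.
'wwtu': N↓-sim [57, 47, 20, 12, 2] end={s25,s52} — reject; 4/4 deletions ∈↓L.
'6t6m': |S_i|=[57, 24, 17, 6, 2] end={s25,s52} ∉↓L; 4/4 del acc.
'mmmtu': N↓-sim [57, 49, 39, 19, 12, 2] end={s25,s52} — reject; 5/5 del acc.
'mutmmw': run [57, 49, 43, 37, 24, 13, 2] end={s25,s52} — reject; 6/6 del acc.
5 words, ⪯-incomp.

A = [6w, wwtu, 6t6m, mmmtu, mutmmw].
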